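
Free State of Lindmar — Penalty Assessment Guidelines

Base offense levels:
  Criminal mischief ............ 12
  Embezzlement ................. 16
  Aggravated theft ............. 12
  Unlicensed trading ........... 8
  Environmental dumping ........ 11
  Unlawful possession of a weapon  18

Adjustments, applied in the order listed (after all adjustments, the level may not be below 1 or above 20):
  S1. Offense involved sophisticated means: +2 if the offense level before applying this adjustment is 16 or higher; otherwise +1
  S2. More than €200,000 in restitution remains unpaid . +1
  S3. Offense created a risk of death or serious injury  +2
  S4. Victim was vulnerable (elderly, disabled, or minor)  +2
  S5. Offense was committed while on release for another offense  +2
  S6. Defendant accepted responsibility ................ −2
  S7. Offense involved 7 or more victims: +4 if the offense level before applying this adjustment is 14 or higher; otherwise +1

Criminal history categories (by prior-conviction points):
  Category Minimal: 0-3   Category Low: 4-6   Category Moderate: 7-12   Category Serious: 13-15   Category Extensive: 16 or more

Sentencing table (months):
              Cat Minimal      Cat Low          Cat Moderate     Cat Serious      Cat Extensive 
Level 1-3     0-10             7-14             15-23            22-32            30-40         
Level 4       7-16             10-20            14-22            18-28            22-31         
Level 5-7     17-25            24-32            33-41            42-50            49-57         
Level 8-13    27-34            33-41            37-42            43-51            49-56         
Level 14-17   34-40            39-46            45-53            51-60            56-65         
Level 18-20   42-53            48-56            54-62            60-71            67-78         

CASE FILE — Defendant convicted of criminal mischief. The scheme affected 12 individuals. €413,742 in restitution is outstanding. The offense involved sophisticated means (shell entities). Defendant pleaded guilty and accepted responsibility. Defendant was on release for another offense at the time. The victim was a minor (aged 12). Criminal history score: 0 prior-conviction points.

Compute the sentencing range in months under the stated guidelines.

42-53 months

Base offense level for criminal mischief: 12.
S1 applies (level before this adjustment is 12 < 16, so +1): 12 + 1 = 13.
S2 applies: 13 + 1 = 14.
S3 does not apply.
S4 applies: 14 + 2 = 16.
S5 applies: 16 + 2 = 18.
S6 applies: 18 − 2 = 16.
S7 applies (level before this adjustment is 16 ≥ 14, so +4): 16 + 4 = 20.
Final offense level: 20.
Criminal history: 0 prior points → Category Minimal (0-3).
Level 20 falls in the 18-20 band.
Grid: Level 18-20 × Category Minimal = 42-53 months.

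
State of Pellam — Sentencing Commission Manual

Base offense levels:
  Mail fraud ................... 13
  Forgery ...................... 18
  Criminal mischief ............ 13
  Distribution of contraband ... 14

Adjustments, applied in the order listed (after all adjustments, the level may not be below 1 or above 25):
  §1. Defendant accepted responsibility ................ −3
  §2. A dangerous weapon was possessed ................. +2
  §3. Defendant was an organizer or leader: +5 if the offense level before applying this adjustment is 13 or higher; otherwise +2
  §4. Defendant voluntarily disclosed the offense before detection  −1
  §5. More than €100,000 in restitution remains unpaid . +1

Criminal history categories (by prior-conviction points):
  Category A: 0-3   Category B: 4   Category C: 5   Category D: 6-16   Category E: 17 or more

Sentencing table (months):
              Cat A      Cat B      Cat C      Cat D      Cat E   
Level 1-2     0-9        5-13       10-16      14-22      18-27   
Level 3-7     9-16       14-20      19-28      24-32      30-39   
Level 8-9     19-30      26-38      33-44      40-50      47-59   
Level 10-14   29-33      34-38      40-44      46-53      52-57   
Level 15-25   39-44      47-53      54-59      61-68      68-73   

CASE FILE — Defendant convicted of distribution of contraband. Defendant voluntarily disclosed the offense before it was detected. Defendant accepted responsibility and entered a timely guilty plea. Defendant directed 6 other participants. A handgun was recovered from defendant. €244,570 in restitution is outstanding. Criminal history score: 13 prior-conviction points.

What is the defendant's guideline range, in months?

61-68 months

Base offense level for distribution of contraband: 14.
§1 applies: 14 − 3 = 11.
§2 applies: 11 + 2 = 13.
§3 applies (level before this adjustment is 13 ≥ 13, so +5): 13 + 5 = 18.
§4 applies: 18 − 1 = 17.
§5 applies: 17 + 1 = 18.
Final offense level: 18.
Criminal history: 13 prior points → Category D (6-16).
Level 18 falls in the 15-25 band.
Grid: Level 15-25 × Category D = 61-68 months.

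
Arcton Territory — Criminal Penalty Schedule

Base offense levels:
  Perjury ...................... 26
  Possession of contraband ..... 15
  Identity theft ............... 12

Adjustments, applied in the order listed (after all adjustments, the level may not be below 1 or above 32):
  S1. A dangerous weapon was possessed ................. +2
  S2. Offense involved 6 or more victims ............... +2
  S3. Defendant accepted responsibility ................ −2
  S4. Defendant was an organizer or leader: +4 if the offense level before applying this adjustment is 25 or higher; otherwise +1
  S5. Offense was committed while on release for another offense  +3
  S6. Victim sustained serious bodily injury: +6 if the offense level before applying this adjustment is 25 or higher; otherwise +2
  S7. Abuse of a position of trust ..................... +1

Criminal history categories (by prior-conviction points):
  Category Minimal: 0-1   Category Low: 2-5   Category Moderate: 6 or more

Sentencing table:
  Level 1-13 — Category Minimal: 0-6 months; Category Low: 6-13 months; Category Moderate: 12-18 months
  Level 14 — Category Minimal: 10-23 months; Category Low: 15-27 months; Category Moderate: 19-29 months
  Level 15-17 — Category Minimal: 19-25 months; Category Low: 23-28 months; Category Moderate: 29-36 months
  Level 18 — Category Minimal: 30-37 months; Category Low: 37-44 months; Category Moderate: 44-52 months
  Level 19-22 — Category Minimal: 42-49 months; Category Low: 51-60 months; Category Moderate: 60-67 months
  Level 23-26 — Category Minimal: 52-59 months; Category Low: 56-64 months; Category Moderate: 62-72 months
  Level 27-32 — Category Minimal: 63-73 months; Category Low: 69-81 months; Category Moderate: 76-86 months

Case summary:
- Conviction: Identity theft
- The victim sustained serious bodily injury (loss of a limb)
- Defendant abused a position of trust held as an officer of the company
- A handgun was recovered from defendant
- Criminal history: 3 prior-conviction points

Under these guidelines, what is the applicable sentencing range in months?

Base offense level for identity theft: 12.
S1 applies: 12 + 2 = 14.
S4 does not apply.
S6 applies (level before this adjustment is 14 < 25, so +2): 14 + 2 = 16.
S7 applies: 16 + 1 = 17.
Final offense level: 17.
Criminal history: 3 prior points → Category Low (2-5).
Level 17 falls in the 15-17 band.
Grid: Level 15-17 × Category Low = 23-28 months.

23-28 months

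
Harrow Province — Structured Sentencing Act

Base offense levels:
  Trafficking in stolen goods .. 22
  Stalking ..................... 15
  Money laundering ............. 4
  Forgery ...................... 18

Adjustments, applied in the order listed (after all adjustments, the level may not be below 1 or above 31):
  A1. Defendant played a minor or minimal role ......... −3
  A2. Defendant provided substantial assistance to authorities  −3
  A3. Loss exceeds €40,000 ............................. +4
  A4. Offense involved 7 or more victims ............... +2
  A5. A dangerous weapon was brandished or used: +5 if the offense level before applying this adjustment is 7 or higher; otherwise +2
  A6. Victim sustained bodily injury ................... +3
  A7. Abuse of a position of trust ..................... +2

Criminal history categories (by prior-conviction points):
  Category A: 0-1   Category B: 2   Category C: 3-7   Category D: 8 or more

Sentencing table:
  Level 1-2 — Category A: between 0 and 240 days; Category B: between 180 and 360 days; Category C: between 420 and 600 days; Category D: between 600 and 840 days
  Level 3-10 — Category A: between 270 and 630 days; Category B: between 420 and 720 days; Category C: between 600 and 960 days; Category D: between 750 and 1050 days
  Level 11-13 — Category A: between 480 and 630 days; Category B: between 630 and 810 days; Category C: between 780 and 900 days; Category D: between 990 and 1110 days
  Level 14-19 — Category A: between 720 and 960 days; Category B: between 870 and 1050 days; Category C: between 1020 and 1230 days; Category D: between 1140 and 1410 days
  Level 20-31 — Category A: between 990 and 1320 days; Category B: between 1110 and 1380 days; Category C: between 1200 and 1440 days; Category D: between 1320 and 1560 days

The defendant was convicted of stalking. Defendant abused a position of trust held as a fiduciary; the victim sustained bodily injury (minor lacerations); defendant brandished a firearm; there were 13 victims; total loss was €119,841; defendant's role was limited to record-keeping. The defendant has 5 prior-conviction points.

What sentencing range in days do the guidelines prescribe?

Base offense level for stalking: 15.
A1 applies: 15 − 3 = 12.
A2 does not apply.
A3 applies: 12 + 4 = 16.
A4 applies: 16 + 2 = 18.
A5 applies (level before this adjustment is 18 ≥ 7, so +5): 18 + 5 = 23.
A6 applies: 23 + 3 = 26.
A7 applies: 26 + 2 = 28.
Final offense level: 28.
Criminal history: 5 prior points → Category C (3-7).
Level 28 falls in the 20-31 band.
Grid: Level 20-31 × Category C = 1200-1440 days.

1200-1440 days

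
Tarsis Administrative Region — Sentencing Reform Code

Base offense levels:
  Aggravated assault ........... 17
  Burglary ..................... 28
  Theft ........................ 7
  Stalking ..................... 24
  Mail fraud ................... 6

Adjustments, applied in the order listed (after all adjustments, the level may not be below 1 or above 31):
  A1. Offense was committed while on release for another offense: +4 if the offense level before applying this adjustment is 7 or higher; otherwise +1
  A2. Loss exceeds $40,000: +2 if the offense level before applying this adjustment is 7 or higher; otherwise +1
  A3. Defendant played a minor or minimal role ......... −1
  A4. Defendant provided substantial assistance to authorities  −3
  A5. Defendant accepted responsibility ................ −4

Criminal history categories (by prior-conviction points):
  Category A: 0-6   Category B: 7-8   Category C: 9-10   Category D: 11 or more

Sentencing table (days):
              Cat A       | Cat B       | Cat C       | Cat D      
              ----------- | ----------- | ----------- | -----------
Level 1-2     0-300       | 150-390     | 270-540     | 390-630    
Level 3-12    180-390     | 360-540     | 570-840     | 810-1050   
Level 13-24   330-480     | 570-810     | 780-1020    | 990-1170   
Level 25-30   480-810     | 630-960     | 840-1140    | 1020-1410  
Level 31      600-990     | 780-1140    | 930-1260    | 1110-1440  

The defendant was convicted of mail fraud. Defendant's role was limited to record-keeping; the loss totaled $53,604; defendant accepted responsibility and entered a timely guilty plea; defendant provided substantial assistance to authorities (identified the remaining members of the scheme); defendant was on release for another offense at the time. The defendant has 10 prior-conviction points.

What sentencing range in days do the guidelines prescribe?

270-540 days

Base offense level for mail fraud: 6.
A1 applies (level before this adjustment is 6 < 7, so +1): 6 + 1 = 7.
A2 applies (level before this adjustment is 7 ≥ 7, so +2): 7 + 2 = 9.
A3 applies: 9 − 1 = 8.
A4 applies: 8 − 3 = 5.
A5 applies: 5 − 4 = 1.
Final offense level: 1.
Criminal history: 10 prior points → Category C (9-10).
Level 1 falls in the 1-2 band.
Grid: Level 1-2 × Category C = 270-540 days.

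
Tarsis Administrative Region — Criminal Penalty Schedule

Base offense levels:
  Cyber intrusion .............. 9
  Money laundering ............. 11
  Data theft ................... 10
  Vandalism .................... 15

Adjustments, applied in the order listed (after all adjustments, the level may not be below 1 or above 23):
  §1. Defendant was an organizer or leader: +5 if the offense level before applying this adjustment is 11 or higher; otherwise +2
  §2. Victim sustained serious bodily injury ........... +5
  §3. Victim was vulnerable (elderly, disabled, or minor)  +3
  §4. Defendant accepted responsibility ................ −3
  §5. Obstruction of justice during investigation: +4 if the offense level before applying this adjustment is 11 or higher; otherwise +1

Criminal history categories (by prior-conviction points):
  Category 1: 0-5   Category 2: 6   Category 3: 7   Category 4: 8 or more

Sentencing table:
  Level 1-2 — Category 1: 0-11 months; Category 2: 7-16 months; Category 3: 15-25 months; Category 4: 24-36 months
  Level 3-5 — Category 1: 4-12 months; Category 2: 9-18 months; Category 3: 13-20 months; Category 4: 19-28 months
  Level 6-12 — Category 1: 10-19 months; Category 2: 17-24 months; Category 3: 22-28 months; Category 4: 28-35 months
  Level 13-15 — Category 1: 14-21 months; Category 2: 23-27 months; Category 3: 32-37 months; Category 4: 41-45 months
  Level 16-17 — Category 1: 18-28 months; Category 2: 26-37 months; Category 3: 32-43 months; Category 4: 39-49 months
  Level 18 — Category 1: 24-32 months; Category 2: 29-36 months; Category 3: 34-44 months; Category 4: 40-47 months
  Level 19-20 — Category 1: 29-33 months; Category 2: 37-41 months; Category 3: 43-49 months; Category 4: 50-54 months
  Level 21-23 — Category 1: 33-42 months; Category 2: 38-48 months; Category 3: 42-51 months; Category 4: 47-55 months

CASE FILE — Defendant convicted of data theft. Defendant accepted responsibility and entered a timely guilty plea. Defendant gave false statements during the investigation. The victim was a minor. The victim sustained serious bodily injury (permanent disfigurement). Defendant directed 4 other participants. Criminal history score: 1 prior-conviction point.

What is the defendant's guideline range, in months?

33-42 months

Base offense level for data theft: 10.
§1 applies (level before this adjustment is 10 < 11, so +2): 10 + 2 = 12.
§2 applies: 12 + 5 = 17.
§3 applies: 17 + 3 = 20.
§4 applies: 20 − 3 = 17.
§5 applies (level before this adjustment is 17 ≥ 11, so +4): 17 + 4 = 21.
Final offense level: 21.
Criminal history: 1 prior point → Category 1 (0-5).
Level 21 falls in the 21-23 band.
Grid: Level 21-23 × Category 1 = 33-42 months.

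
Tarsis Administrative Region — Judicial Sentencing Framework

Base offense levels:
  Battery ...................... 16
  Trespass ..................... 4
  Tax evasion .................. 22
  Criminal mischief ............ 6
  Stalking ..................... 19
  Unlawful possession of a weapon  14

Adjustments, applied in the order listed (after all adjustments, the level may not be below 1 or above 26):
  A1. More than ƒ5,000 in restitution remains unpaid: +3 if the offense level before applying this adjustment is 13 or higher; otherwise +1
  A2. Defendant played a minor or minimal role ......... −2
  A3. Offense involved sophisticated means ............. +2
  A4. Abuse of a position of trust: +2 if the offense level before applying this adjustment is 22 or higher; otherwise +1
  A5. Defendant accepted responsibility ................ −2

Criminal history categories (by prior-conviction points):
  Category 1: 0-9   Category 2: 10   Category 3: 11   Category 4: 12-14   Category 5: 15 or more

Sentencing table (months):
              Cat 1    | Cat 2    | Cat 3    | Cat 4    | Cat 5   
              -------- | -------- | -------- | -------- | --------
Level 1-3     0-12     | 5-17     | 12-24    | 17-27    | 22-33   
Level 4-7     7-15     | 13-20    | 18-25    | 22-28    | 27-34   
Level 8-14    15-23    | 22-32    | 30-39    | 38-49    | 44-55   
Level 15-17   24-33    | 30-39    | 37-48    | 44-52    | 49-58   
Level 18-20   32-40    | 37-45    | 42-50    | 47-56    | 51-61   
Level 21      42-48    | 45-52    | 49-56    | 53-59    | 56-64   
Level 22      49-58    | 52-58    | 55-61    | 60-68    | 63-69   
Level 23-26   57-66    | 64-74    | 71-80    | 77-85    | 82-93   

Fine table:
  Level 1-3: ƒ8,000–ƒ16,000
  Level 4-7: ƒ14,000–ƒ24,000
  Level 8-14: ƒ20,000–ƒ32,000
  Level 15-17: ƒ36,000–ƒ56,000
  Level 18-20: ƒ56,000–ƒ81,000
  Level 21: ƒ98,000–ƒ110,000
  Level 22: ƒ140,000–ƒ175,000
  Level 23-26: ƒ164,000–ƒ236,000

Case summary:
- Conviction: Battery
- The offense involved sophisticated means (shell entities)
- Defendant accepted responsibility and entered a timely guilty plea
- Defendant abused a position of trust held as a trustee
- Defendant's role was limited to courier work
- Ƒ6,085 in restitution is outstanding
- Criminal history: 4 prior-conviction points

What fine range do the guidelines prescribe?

Base offense level for battery: 16.
A1 applies (level before this adjustment is 16 ≥ 13, so +3): 16 + 3 = 19.
A2 applies: 19 − 2 = 17.
A3 applies: 17 + 2 = 19.
A4 applies (level before this adjustment is 19 < 22, so +1): 19 + 1 = 20.
A5 applies: 20 − 2 = 18.
Final offense level: 18.
Level 18 falls in the 18-20 band.
Fine table: Level 18-20 → ƒ56,000–ƒ81,000.

ƒ56,000–ƒ81,000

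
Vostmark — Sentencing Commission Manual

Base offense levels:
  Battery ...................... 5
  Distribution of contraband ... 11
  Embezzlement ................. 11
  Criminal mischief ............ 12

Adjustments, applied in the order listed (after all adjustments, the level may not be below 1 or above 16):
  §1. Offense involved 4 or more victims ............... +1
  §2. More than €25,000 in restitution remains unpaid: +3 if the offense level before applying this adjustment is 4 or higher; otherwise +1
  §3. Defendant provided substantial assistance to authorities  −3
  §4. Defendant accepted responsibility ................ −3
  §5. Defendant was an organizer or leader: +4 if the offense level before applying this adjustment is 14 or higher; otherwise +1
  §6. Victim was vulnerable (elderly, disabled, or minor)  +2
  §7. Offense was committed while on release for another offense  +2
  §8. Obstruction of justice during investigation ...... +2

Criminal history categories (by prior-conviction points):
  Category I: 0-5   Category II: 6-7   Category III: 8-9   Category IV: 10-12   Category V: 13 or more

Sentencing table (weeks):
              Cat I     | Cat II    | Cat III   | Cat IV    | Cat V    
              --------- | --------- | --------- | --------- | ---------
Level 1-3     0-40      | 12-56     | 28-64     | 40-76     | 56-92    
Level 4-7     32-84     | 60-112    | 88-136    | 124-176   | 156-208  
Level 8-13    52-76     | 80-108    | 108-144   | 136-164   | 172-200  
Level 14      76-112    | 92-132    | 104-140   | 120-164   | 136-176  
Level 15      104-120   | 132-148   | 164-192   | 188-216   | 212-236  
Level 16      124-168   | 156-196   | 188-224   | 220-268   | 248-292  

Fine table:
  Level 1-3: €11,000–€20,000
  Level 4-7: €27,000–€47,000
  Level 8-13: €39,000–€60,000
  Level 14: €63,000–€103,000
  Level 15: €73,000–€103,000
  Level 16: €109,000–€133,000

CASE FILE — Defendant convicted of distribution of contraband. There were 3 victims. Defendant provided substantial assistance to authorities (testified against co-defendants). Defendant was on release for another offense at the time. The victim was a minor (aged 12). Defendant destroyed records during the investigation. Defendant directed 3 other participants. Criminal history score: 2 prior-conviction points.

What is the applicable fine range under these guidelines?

€73,000–€103,000

Base offense level for distribution of contraband: 11.
§3 applies: 11 − 3 = 8.
§5 applies (level before this adjustment is 8 < 14, so +1): 8 + 1 = 9.
§6 applies: 9 + 2 = 11.
§7 applies: 11 + 2 = 13.
§8 applies: 13 + 2 = 15.
Final offense level: 15.
Level 15 falls in the 15 band.
Fine table: Level 15 → €73,000–€103,000.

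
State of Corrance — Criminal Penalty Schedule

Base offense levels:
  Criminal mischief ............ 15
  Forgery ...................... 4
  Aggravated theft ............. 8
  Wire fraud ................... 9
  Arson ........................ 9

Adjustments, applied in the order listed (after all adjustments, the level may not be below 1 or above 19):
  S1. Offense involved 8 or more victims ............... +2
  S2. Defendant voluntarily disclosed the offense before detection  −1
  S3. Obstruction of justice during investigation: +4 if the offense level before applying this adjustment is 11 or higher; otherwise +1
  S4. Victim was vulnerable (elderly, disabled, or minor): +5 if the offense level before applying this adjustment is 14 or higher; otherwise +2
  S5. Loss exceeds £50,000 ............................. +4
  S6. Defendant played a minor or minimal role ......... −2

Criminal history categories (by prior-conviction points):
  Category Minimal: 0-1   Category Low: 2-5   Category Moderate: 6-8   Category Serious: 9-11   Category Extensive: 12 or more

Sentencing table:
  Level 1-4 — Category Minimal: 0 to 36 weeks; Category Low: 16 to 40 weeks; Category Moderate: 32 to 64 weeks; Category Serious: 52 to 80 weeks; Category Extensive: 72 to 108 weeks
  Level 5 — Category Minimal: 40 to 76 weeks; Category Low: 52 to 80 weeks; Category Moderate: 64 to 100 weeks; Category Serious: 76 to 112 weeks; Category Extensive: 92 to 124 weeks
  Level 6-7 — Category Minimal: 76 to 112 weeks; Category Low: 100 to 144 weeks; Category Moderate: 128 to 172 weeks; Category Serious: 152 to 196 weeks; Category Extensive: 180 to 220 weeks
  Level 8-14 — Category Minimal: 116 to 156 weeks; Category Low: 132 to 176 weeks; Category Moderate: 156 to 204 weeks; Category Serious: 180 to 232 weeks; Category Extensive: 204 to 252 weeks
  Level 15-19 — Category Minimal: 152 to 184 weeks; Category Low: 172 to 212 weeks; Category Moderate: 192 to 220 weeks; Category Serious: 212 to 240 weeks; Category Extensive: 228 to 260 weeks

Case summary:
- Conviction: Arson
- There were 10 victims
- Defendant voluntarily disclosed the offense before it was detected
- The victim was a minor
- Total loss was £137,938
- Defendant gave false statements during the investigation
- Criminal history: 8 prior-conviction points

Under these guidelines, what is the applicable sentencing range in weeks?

192-220 weeks

Base offense level for arson: 9.
S1 applies: 9 + 2 = 11.
S2 applies: 11 − 1 = 10.
S3 applies (level before this adjustment is 10 < 11, so +1): 10 + 1 = 11.
S4 applies (level before this adjustment is 11 < 14, so +2): 11 + 2 = 13.
S5 applies: 13 + 4 = 17.
Final offense level: 17.
Criminal history: 8 prior points → Category Moderate (6-8).
Level 17 falls in the 15-19 band.
Grid: Level 15-19 × Category Moderate = 192-220 weeks.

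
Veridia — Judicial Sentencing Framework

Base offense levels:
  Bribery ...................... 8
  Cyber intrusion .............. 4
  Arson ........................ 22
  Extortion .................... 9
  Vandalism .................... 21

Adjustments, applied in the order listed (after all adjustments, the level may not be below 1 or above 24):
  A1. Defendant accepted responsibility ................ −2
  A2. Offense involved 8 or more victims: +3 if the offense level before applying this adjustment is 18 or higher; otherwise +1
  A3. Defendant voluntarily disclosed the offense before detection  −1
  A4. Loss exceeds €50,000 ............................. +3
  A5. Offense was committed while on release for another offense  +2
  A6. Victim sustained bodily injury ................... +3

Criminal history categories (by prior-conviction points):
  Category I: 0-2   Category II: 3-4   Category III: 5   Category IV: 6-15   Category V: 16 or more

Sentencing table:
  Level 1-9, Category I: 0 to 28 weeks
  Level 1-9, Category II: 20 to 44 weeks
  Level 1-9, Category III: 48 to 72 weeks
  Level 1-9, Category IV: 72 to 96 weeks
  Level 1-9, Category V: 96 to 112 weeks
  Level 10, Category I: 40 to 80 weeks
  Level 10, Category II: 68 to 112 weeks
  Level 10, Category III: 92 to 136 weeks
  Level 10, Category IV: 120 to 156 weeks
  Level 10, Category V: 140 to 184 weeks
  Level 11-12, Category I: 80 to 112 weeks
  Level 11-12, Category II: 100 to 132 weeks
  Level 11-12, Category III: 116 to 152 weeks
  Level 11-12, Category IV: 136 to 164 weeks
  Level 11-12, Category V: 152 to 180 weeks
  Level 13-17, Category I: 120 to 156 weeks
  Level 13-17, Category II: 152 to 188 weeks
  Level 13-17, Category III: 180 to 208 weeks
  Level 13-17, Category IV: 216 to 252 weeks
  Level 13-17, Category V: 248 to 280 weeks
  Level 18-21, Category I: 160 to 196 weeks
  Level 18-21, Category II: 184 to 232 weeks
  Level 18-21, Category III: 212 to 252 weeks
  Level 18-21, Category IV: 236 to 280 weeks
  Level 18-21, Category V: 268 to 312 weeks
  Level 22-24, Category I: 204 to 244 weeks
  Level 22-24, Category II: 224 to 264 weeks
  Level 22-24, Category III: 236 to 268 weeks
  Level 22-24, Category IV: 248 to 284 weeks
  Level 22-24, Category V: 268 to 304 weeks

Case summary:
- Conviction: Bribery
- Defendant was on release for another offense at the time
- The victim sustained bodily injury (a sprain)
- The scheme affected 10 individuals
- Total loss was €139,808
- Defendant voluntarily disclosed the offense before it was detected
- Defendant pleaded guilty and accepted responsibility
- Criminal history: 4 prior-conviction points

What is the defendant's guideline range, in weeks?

Base offense level for bribery: 8.
A1 applies: 8 − 2 = 6.
A2 applies (level before this adjustment is 6 < 18, so +1): 6 + 1 = 7.
A3 applies: 7 − 1 = 6.
A4 applies: 6 + 3 = 9.
A5 applies: 9 + 2 = 11.
A6 applies: 11 + 3 = 14.
Final offense level: 14.
Criminal history: 4 prior points → Category II (3-4).
Level 14 falls in the 13-17 band.
Grid: Level 13-17 × Category II = 152-188 weeks.

152-188 weeks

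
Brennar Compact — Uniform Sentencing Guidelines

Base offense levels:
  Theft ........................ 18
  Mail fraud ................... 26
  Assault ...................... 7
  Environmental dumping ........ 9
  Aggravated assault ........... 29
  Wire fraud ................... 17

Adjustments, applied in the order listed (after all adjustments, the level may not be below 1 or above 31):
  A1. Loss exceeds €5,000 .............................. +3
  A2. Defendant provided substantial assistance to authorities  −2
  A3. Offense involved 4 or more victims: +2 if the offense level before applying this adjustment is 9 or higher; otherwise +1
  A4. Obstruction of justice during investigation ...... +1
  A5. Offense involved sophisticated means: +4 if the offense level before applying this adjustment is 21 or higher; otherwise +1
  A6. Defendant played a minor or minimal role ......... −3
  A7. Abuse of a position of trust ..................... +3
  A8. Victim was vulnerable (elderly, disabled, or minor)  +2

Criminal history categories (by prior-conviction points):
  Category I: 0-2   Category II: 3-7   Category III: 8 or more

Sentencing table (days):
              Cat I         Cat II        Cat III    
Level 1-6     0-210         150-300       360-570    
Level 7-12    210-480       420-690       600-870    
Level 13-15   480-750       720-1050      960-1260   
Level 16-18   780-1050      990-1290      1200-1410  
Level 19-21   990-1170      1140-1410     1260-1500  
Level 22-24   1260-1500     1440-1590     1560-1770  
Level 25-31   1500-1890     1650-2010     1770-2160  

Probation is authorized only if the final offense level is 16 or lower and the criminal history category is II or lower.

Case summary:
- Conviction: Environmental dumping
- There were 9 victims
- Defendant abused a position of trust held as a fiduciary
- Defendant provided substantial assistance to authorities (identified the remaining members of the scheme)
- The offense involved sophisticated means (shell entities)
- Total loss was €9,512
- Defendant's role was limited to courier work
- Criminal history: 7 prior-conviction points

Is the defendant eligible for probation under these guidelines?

Base offense level for environmental dumping: 9.
A1 applies: 9 + 3 = 12.
A2 applies: 12 − 2 = 10.
A3 applies (level before this adjustment is 10 ≥ 9, so +2): 10 + 2 = 12.
A5 applies (level before this adjustment is 12 < 21, so +1): 12 + 1 = 13.
A6 applies: 13 − 3 = 10.
A7 applies: 10 + 3 = 13.
A8 does not apply.
Final offense level: 13.
Criminal history: 7 prior points → Category II (3-7).
Level 13 falls in the 13-15 band.
Grid: Level 13-15 × Category II = 720-1050 days.
Probation check: level 13 ≤ 16 and category II ≤ II → eligible.

Yes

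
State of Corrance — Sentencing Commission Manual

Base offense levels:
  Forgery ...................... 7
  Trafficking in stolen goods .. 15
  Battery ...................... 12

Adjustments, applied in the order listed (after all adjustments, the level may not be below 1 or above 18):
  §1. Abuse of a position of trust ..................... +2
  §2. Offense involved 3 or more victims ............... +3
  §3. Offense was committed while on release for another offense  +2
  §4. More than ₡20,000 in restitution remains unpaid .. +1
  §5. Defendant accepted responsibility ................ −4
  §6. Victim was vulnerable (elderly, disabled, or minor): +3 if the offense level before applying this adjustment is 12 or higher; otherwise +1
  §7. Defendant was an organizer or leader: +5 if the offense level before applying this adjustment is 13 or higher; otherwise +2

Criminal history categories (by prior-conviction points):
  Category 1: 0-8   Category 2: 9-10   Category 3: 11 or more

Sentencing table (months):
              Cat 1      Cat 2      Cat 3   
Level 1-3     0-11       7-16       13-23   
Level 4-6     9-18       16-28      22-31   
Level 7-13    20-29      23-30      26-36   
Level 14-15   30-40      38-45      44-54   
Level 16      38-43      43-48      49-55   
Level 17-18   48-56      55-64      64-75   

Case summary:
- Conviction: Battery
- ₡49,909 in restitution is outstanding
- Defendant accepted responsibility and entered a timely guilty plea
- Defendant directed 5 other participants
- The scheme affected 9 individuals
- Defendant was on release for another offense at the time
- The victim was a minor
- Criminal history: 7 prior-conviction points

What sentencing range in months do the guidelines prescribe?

48-56 months

Base offense level for battery: 12.
§2 applies: 12 + 3 = 15.
§3 applies: 15 + 2 = 17.
§4 applies: 17 + 1 = 18.
§5 applies: 18 − 4 = 14.
§6 applies (level before this adjustment is 14 ≥ 12, so +3): 14 + 3 = 17.
§7 applies (level before this adjustment is 17 ≥ 13, so +5): 17 + 5 = 22.
Level 22 exceeds the maximum of 18; capped at 18.
Final offense level: 18.
Criminal history: 7 prior points → Category 1 (0-8).
Level 18 falls in the 17-18 band.
Grid: Level 17-18 × Category 1 = 48-56 months.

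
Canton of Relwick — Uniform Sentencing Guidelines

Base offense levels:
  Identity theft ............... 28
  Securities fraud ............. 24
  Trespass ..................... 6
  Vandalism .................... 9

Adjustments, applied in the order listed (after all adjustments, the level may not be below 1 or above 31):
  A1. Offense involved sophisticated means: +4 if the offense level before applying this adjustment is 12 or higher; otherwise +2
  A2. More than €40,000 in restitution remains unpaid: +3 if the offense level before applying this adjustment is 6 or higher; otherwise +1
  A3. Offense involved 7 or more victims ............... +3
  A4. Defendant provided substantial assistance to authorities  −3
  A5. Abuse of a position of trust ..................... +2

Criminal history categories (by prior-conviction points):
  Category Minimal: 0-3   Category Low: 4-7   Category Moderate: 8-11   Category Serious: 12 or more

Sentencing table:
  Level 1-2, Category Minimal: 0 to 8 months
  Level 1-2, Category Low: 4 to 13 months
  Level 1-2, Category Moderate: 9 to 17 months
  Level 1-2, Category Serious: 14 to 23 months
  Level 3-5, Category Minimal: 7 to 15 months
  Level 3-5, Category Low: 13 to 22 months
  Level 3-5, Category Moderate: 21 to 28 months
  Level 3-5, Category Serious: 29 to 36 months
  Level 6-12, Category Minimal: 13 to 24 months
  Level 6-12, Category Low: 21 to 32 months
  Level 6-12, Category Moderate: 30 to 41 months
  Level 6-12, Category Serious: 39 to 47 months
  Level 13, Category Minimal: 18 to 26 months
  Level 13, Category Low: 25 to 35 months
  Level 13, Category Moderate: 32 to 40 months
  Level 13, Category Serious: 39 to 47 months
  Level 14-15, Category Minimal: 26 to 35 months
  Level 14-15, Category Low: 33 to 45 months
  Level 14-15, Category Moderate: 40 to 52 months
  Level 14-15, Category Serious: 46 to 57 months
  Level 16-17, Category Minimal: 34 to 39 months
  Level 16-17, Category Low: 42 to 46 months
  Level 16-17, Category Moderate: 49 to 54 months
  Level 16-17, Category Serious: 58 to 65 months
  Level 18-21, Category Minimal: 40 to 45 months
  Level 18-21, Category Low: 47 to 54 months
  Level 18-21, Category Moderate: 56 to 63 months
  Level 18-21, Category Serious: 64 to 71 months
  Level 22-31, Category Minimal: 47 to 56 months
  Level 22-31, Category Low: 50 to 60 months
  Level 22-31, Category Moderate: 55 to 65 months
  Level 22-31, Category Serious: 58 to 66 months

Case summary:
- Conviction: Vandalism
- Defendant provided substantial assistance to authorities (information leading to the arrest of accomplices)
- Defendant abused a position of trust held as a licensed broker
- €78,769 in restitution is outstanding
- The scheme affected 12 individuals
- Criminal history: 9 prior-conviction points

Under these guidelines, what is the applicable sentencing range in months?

Base offense level for vandalism: 9.
A1 does not apply.
A2 applies (level before this adjustment is 9 ≥ 6, so +3): 9 + 3 = 12.
A3 applies: 12 + 3 = 15.
A4 applies: 15 − 3 = 12.
A5 applies: 12 + 2 = 14.
Final offense level: 14.
Criminal history: 9 prior points → Category Moderate (8-11).
Level 14 falls in the 14-15 band.
Grid: Level 14-15 × Category Moderate = 40-52 months.

40-52 months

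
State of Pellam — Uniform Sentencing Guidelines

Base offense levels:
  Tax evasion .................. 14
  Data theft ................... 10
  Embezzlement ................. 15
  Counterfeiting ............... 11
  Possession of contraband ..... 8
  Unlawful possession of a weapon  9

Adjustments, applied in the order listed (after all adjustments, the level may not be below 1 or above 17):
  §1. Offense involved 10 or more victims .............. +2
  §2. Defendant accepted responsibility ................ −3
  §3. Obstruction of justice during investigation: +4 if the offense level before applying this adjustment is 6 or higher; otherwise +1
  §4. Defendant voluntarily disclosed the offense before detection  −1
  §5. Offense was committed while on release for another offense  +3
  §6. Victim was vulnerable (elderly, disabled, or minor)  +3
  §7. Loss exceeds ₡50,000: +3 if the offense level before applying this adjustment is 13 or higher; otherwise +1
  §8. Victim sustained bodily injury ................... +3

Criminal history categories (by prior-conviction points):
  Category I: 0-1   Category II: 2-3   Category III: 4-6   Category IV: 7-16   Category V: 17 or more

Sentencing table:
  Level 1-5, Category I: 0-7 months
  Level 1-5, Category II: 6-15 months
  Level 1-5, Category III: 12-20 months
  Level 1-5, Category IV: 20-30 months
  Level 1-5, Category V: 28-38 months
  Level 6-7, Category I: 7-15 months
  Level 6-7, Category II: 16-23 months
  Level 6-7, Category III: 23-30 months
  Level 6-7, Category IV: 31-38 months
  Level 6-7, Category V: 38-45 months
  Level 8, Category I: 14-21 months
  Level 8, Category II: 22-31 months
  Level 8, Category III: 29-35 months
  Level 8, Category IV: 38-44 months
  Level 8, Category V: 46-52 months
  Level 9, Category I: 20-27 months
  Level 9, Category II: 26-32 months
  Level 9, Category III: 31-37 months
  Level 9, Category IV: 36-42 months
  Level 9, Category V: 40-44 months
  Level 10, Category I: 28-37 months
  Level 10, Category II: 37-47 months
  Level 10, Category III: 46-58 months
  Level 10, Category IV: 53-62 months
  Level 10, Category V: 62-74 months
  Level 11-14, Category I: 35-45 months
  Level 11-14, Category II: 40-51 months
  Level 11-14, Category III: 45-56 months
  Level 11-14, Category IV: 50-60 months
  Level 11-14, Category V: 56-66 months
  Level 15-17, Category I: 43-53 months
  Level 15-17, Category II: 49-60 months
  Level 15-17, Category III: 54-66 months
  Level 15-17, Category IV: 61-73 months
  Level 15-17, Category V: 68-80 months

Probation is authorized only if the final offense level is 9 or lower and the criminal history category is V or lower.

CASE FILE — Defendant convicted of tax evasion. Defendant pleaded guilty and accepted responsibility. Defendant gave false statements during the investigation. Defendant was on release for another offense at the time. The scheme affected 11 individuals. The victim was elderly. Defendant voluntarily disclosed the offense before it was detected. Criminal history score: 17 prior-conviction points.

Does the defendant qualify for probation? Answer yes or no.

No

Base offense level for tax evasion: 14.
§1 applies: 14 + 2 = 16.
§2 applies: 16 − 3 = 13.
§3 applies (level before this adjustment is 13 ≥ 6, so +4): 13 + 4 = 17.
§4 applies: 17 − 1 = 16.
§5 applies: 16 + 3 = 19.
§6 applies: 19 + 3 = 22.
Level 22 exceeds the maximum of 17; capped at 17.
Final offense level: 17.
Criminal history: 17 prior points → Category V (17+).
Level 17 falls in the 15-17 band.
Grid: Level 15-17 × Category V = 68-80 months.
Probation check: level 17 > 9 and category V ≤ V → not eligible.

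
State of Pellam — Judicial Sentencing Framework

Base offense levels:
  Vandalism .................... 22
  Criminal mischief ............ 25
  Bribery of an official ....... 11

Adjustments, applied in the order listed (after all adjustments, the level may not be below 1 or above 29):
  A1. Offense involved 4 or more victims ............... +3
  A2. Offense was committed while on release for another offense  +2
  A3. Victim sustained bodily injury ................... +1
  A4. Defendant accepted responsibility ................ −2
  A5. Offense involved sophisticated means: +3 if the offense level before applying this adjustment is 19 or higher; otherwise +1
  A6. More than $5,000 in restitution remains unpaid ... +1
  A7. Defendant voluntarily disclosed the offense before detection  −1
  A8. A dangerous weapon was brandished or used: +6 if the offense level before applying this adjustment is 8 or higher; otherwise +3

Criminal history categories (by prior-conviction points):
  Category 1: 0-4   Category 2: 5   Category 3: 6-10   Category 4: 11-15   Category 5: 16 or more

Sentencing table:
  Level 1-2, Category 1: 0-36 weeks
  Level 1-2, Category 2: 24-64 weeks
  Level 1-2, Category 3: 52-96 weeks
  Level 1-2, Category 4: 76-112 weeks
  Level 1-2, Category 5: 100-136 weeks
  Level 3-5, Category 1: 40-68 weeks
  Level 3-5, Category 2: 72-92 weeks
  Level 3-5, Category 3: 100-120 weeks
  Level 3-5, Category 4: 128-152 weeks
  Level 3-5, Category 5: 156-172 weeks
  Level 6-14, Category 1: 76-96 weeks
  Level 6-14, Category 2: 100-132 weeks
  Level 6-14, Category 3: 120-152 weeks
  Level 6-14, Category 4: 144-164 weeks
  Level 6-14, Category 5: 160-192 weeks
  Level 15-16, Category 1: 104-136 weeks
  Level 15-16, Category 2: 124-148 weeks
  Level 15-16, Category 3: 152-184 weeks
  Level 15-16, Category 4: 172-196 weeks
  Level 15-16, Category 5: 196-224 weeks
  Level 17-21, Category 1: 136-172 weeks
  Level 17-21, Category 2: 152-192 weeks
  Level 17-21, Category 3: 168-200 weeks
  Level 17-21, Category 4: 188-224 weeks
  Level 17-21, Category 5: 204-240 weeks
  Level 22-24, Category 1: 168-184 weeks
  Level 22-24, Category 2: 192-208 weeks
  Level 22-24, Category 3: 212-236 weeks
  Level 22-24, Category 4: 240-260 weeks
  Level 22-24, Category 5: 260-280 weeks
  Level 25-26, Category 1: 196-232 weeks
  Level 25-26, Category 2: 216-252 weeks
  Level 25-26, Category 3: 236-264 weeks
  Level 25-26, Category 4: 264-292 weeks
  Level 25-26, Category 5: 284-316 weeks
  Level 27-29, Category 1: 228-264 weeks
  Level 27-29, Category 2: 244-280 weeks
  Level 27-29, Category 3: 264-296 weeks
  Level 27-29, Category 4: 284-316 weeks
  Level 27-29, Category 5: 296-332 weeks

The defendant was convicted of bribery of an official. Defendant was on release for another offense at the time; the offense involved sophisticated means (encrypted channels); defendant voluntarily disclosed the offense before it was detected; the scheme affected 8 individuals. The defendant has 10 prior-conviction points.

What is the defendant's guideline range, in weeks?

Base offense level for bribery of an official: 11.
A1 applies: 11 + 3 = 14.
A2 applies: 14 + 2 = 16.
A3 does not apply.
A4 does not apply.
A5 applies (level before this adjustment is 16 < 19, so +1): 16 + 1 = 17.
A6 does not apply.
A7 applies: 17 − 1 = 16.
Final offense level: 16.
Criminal history: 10 prior points → Category 3 (6-10).
Level 16 falls in the 15-16 band.
Grid: Level 15-16 × Category 3 = 152-184 weeks.

152-184 weeks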